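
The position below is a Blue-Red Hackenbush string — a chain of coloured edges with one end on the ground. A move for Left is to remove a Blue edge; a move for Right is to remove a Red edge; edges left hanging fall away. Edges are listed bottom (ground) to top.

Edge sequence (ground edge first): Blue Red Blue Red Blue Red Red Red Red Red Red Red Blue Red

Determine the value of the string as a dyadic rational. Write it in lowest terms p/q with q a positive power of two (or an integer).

5125/8192

Prefix values for Blue Red Blue Red Blue Red Red Red Red Red Red Red Blue Red via {L|R} + simplicity:
1 of 14 · B · max L 0 · min R +∞ gives 1
2 of 14 · BR · max L 0 · min R 1 gives 1/2
3 of 14 · BRB · max L 1/2 · min R 1 gives 3/4
4 of 14 · BRBR · max L 1/2 · min R 3/4 gives 5/8
5 of 14 · BRBRB · max L 5/8 · min R 3/4 gives 11/16
6 of 14 · BRBRBR · max L 5/8 · min R 11/16 gives 21/32
7 of 14 · BRBRBRR · max L 5/8 · min R 21/32 gives 41/64
8 of 14 · BRBRBRRR · max L 5/8 · min R 41/64 gives 81/128
9 of 14 · BRBRBRRRR · max L 5/8 · min R 81/128 gives 161/256
10 of 14 · BRBRBRRRRR · max L 5/8 · min R 161/256 gives 321/512
11 of 14 · BRBRBRRRRRR · max L 5/8 · min R 321/512 gives 641/1024
12 of 14 · BRBRBRRRRRRR · max L 5/8 · min R 641/1024 gives 1281/2048
13 of 14 · BRBRBRRRRRRRB · max L 1281/2048 · min R 641/1024 gives 2563/4096
14 of 14 · BRBRBRRRRRRRBR · max L 1281/2048 · min R 2563/4096 gives 5125/8192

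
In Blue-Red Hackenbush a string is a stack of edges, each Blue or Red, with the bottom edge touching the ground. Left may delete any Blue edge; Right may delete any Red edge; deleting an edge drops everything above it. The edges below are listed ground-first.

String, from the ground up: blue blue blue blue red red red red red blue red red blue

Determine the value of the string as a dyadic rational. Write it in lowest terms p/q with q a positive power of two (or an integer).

1555/512

Build value(s[:k]) for k = 1..13, string s = blue blue blue blue red red red red red blue red red blue.
1 of 13 · b · max L 0 · min R +∞ — 1
2 of 13 · bb · max L 1 · min R +∞ — 2
3 of 13 · bbb · max L 2 · min R +∞ — 3
4 of 13 · bbbb · max L 3 · min R +∞ — 4
5 of 13 · bbbbr · max L 3 · min R 4 — 7/2
6 of 13 · bbbbrr · max L 3 · min R 7/2 — 13/4
7 of 13 · bbbbrrr · max L 3 · min R 13/4 — 25/8
8 of 13 · bbbbrrrr · max L 3 · min R 25/8 — 49/16
9 of 13 · bbbbrrrrr · max L 3 · min R 49/16 — 97/32
10 of 13 · bbbbrrrrrb · max L 97/32 · min R 49/16 — 195/64
11 of 13 · bbbbrrrrrbr · max L 97/32 · min R 195/64 — 389/128
12 of 13 · bbbbrrrrrbrr · max L 97/32 · min R 389/128 — 777/256
13 of 13 · bbbbrrrrrbrrb · max L 777/256 · min R 389/128 — 1555/512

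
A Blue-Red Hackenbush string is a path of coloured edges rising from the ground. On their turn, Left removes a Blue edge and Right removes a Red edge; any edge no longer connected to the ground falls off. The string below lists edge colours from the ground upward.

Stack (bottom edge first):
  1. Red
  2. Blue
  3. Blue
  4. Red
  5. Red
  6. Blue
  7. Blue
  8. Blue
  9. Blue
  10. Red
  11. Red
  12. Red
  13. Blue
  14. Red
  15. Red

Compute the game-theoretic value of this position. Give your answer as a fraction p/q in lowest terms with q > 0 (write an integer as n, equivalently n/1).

Recurse on prefixes of the 15-edge string Red Blue Blue Red Red Blue Blue Blue Blue Red Red Red Blue Red Red:
edge 1 of 15 (Red): { none | 0 } gives -1
edge 2 of 15 (Blue): { -1 | 0 } gives -1/2
edge 3 of 15 (Blue): { -1 -1/2 | 0 } gives -1/4
edge 4 of 15 (Red): { -1 -1/2 | -1/4 0 } gives -3/8
edge 5 of 15 (Red): { -1 -1/2 | -3/8 -1/4 0 } gives -7/16
edge 6 of 15 (Blue): { -1 -1/2 -7/16 | -3/8 -1/4 0 } gives -13/32
edge 7 of 15 (Blue): { -1 -1/2 -7/16 -13/32 | -3/8 -1/4 0 } gives -25/64
edge 8 of 15 (Blue): { -1 -1/2 -7/16 -13/32 -25/64 | -3/8 -1/4 0 } gives -49/128
edge 9 of 15 (Blue): { -1 -1/2 -7/16 -13/32 -25/64 -49/128 | -3/8 -1/4 0 } gives -97/256
edge 10 of 15 (Red): { -1 -1/2 -7/16 -13/32 -25/64 -49/128 | -97/256 -3/8 -1/4 0 } gives -195/512
edge 11 of 15 (Red): { -1 -1/2 -7/16 -13/32 -25/64 -49/128 | -195/512 -97/256 -3/8 -1/4 0 } gives -391/1024
edge 12 of 15 (Red): { -1 -1/2 -7/16 -13/32 -25/64 -49/128 | -391/1024 -195/512 -97/256 -3/8 -1/4 0 } gives -783/2048
edge 13 of 15 (Blue): { -1 -1/2 -7/16 -13/32 -25/64 -49/128 -783/2048 | -391/1024 -195/512 -97/256 -3/8 -1/4 0 } gives -1565/4096
edge 14 of 15 (Red): { -1 -1/2 -7/16 -13/32 -25/64 -49/128 -783/2048 | -1565/4096 -391/1024 -195/512 -97/256 -3/8 -1/4 0 } gives -3131/8192
edge 15 of 15 (Red): { -1 -1/2 -7/16 -13/32 -25/64 -49/128 -783/2048 | -3131/8192 -1565/4096 -391/1024 -195/512 -97/256 -3/8 -1/4 0 } gives -6263/16384

-6263/16384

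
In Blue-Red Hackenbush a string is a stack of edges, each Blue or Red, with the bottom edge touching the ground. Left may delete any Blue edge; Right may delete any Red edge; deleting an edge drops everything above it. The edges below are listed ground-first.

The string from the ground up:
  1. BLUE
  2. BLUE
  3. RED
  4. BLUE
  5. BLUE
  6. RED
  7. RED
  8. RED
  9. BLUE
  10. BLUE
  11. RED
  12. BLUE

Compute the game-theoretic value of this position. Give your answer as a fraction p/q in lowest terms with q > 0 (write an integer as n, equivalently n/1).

Build g(s[:k]) for k = 1..12, string s = BLUE BLUE RED BLUE BLUE RED RED RED BLUE BLUE RED BLUE.
step 1: add BLUE to get B; options L={ 0 } R={  } = 1
step 2: add BLUE to get BB; options L={ 0, 1 } R={  } = 2
step 3: add RED to get BBR; options L={ 0, 1 } R={ 2 } = 3/2
step 4: add BLUE to get BBRB; options L={ 0, 1, 3/2 } R={ 2 } = 7/4
step 5: add BLUE to get BBRBB; options L={ 0, 1, 3/2, 7/4 } R={ 2 } = 15/8
step 6: add RED to get BBRBBR; options L={ 0, 1, 3/2, 7/4 } R={ 15/8, 2 } = 29/16
step 7: add RED to get BBRBBRR; options L={ 0, 1, 3/2, 7/4 } R={ 29/16, 15/8, 2 } = 57/32
step 8: add RED to get BBRBBRRR; options L={ 0, 1, 3/2, 7/4 } R={ 57/32, 29/16, 15/8, 2 } = 113/64
step 9: add BLUE to get BBRBBRRRB; options L={ 0, 1, 3/2, 7/4, 113/64 } R={ 57/32, 29/16, 15/8, 2 } = 227/128
step 10: add BLUE to get BBRBBRRRBB; options L={ 0, 1, 3/2, 7/4, 113/64, 227/128 } R={ 57/32, 29/16, 15/8, 2 } = 455/256
step 11: add RED to get BBRBBRRRBBR; options L={ 0, 1, 3/2, 7/4, 113/64, 227/128 } R={ 455/256, 57/32, 29/16, 15/8, 2 } = 909/512
step 12: add BLUE to get BBRBBRRRBBRB; options L={ 0, 1, 3/2, 7/4, 113/64, 227/128, 909/512 } R={ 455/256, 57/32, 29/16, 15/8, 2 } = 1819/1024

1819/1024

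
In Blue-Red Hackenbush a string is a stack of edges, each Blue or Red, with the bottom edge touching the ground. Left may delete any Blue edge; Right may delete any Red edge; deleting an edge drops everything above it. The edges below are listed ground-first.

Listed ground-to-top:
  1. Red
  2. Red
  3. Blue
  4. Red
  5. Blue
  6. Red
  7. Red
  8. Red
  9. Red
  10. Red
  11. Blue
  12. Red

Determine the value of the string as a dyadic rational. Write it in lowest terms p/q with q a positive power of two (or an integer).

1 of 12 · R · max L −∞ · min R 0 gives -1
2 of 12 · RR · max L −∞ · min R -1 gives -2
3 of 12 · RRB · max L -2 · min R -1 gives -3/2
4 of 12 · RRBR · max L -2 · min R -3/2 gives -7/4
5 of 12 · RRBRB · max L -7/4 · min R -3/2 gives -13/8
6 of 12 · RRBRBR · max L -7/4 · min R -13/8 gives -27/16
7 of 12 · RRBRBRR · max L -7/4 · min R -27/16 gives -55/32
8 of 12 · RRBRBRRR · max L -7/4 · min R -55/32 gives -111/64
9 of 12 · RRBRBRRRR · max L -7/4 · min R -111/64 gives -223/128
10 of 12 · RRBRBRRRRR · max L -7/4 · min R -223/128 gives -447/256
11 of 12 · RRBRBRRRRRB · max L -447/256 · min R -223/128 gives -893/512
12 of 12 · RRBRBRRRRRBR · max L -447/256 · min R -893/512 gives -1787/1024

-1787/1024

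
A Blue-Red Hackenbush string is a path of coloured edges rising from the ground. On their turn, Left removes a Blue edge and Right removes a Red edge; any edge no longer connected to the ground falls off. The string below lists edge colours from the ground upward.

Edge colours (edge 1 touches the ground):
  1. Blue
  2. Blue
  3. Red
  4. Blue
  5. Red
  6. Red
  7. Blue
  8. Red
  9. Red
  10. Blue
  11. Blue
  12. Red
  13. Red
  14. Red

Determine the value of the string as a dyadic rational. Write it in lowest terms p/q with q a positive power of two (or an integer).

6449/4096

Build val(s[:k]) for k = 1..14, string s = Blue Blue Red Blue Red Red Blue Red Red Blue Blue Red Red Red.
edge 1 of 14 (Blue): { 0 | ∅ } -> 1
edge 2 of 14 (Blue): { 0, 1 | ∅ } -> 2
edge 3 of 14 (Red): { 0, 1 | 2 } -> 3/2
edge 4 of 14 (Blue): { 0, 1, 3/2 | 2 } -> 7/4
edge 5 of 14 (Red): { 0, 1, 3/2 | 7/4, 2 } -> 13/8
edge 6 of 14 (Red): { 0, 1, 3/2 | 13/8, 7/4, 2 } -> 25/16
edge 7 of 14 (Blue): { 0, 1, 3/2, 25/16 | 13/8, 7/4, 2 } -> 51/32
edge 8 of 14 (Red): { 0, 1, 3/2, 25/16 | 51/32, 13/8, 7/4, 2 } -> 101/64
edge 9 of 14 (Red): { 0, 1, 3/2, 25/16 | 101/64, 51/32, 13/8, 7/4, 2 } -> 201/128
edge 10 of 14 (Blue): { 0, 1, 3/2, 25/16, 201/128 | 101/64, 51/32, 13/8, 7/4, 2 } -> 403/256
edge 11 of 14 (Blue): { 0, 1, 3/2, 25/16, 201/128, 403/256 | 101/64, 51/32, 13/8, 7/4, 2 } -> 807/512
edge 12 of 14 (Red): { 0, 1, 3/2, 25/16, 201/128, 403/256 | 807/512, 101/64, 51/32, 13/8, 7/4, 2 } -> 1613/1024
edge 13 of 14 (Red): { 0, 1, 3/2, 25/16, 201/128, 403/256 | 1613/1024, 807/512, 101/64, 51/32, 13/8, 7/4, 2 } -> 3225/2048
edge 14 of 14 (Red): { 0, 1, 3/2, 25/16, 201/128, 403/256 | 3225/2048, 1613/1024, 807/512, 101/64, 51/32, 13/8, 7/4, 2 } -> 6449/4096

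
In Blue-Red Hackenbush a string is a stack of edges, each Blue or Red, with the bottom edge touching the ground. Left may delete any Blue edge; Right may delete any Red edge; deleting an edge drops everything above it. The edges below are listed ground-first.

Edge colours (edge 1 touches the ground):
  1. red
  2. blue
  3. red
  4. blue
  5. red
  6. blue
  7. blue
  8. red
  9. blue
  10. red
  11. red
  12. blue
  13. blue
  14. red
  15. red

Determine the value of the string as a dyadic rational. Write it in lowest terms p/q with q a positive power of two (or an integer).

-10599/16384

Recurse on prefixes of the 15-edge string red blue red blue red blue blue red blue red red blue blue red red:
r: Left { · }, Right { 0 } -> simplest -1
rb: Left { -1 }, Right { 0 } -> simplest -1/2
rbr: Left { -1 }, Right { -1/2; 0 } -> simplest -3/4
rbrb: Left { -1; -3/4 }, Right { -1/2; 0 } -> simplest -5/8
rbrbr: Left { -1; -3/4 }, Right { -5/8; -1/2; 0 } -> simplest -11/16
rbrbrb: Left { -1; -3/4; -11/16 }, Right { -5/8; -1/2; 0 } -> simplest -21/32
rbrbrbb: Left { -1; -3/4; -11/16; -21/32 }, Right { -5/8; -1/2; 0 } -> simplest -41/64
rbrbrbbr: Left { -1; -3/4; -11/16; -21/32 }, Right { -41/64; -5/8; -1/2; 0 } -> simplest -83/128
rbrbrbbrb: Left { -1; -3/4; -11/16; -21/32; -83/128 }, Right { -41/64; -5/8; -1/2; 0 } -> simplest -165/256
rbrbrbbrbr: Left { -1; -3/4; -11/16; -21/32; -83/128 }, Right { -165/256; -41/64; -5/8; -1/2; 0 } -> simplest -331/512
rbrbrbbrbrr: Left { -1; -3/4; -11/16; -21/32; -83/128 }, Right { -331/512; -165/256; -41/64; -5/8; -1/2; 0 } -> simplest -663/1024
rbrbrbbrbrrb: Left { -1; -3/4; -11/16; -21/32; -83/128; -663/1024 }, Right { -331/512; -165/256; -41/64; -5/8; -1/2; 0 } -> simplest -1325/2048
rbrbrbbrbrrbb: Left { -1; -3/4; -11/16; -21/32; -83/128; -663/1024; -1325/2048 }, Right { -331/512; -165/256; -41/64; -5/8; -1/2; 0 } -> simplest -2649/4096
rbrbrbbrbrrbbr: Left { -1; -3/4; -11/16; -21/32; -83/128; -663/1024; -1325/2048 }, Right { -2649/4096; -331/512; -165/256; -41/64; -5/8; -1/2; 0 } -> simplest -5299/8192
rbrbrbbrbrrbbrr: Left { -1; -3/4; -11/16; -21/32; -83/128; -663/1024; -1325/2048 }, Right { -5299/8192; -2649/4096; -331/512; -165/256; -41/64; -5/8; -1/2; 0 } -> simplest -10599/16384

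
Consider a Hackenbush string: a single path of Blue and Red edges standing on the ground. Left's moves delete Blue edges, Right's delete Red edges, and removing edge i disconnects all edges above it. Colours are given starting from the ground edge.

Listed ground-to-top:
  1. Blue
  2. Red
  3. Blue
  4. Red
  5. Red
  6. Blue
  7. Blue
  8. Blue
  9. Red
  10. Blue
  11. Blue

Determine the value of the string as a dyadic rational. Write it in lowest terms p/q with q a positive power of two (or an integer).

631/1024

Build val(s[:k]) for k = 1..11, string s = Blue Red Blue Red Red Blue Blue Blue Red Blue Blue.
val(B) = { 0 | ∅ } → 1
val(BR) = { 0 | 1 } → 1/2
val(BRB) = { 0 1/2 | 1 } → 3/4
val(BRBR) = { 0 1/2 | 3/4 1 } → 5/8
val(BRBRR) = { 0 1/2 | 5/8 3/4 1 } → 9/16
val(BRBRRB) = { 0 1/2 9/16 | 5/8 3/4 1 } → 19/32
val(BRBRRBB) = { 0 1/2 9/16 19/32 | 5/8 3/4 1 } → 39/64
val(BRBRRBBB) = { 0 1/2 9/16 19/32 39/64 | 5/8 3/4 1 } → 79/128
val(BRBRRBBBR) = { 0 1/2 9/16 19/32 39/64 | 79/128 5/8 3/4 1 } → 157/256
val(BRBRRBBBRB) = { 0 1/2 9/16 19/32 39/64 157/256 | 79/128 5/8 3/4 1 } → 315/512
val(BRBRRBBBRBB) = { 0 1/2 9/16 19/32 39/64 157/256 315/512 | 79/128 5/8 3/4 1 } → 631/1024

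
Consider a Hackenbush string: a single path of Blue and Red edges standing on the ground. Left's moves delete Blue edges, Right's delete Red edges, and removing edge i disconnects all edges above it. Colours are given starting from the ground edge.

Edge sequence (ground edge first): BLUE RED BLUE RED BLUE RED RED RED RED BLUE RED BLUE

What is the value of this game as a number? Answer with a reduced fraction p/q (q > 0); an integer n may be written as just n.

1291/2048

Build value(s[:k]) for k = 1..12, string s = BLUE RED BLUE RED BLUE RED RED RED RED BLUE RED BLUE.
step 1: add BLUE to get B; options L={ 0 } R={ — } -> 1
step 2: add RED to get BR; options L={ 0 } R={ 1 } -> 1/2
step 3: add BLUE to get BRB; options L={ 0; 1/2 } R={ 1 } -> 3/4
step 4: add RED to get BRBR; options L={ 0; 1/2 } R={ 3/4; 1 } -> 5/8
step 5: add BLUE to get BRBRB; options L={ 0; 1/2; 5/8 } R={ 3/4; 1 } -> 11/16
step 6: add RED to get BRBRBR; options L={ 0; 1/2; 5/8 } R={ 11/16; 3/4; 1 } -> 21/32
step 7: add RED to get BRBRBRR; options L={ 0; 1/2; 5/8 } R={ 21/32; 11/16; 3/4; 1 } -> 41/64
step 8: add RED to get BRBRBRRR; options L={ 0; 1/2; 5/8 } R={ 41/64; 21/32; 11/16; 3/4; 1 } -> 81/128
step 9: add RED to get BRBRBRRRR; options L={ 0; 1/2; 5/8 } R={ 81/128; 41/64; 21/32; 11/16; 3/4; 1 } -> 161/256
step 10: add BLUE to get BRBRBRRRRB; options L={ 0; 1/2; 5/8; 161/256 } R={ 81/128; 41/64; 21/32; 11/16; 3/4; 1 } -> 323/512
step 11: add RED to get BRBRBRRRRBR; options L={ 0; 1/2; 5/8; 161/256 } R={ 323/512; 81/128; 41/64; 21/32; 11/16; 3/4; 1 } -> 645/1024
step 12: add BLUE to get BRBRBRRRRBRB; options L={ 0; 1/2; 5/8; 161/256; 645/1024 } R={ 323/512; 81/128; 41/64; 21/32; 11/16; 3/4; 1 } -> 1291/2048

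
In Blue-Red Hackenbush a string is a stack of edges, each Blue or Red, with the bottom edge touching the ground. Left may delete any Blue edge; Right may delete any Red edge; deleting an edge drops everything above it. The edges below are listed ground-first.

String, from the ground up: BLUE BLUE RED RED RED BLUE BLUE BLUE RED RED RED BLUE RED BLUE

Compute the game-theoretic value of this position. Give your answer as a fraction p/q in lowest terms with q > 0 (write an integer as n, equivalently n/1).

Prefix values for BLUE BLUE RED RED RED BLUE BLUE BLUE RED RED RED BLUE RED BLUE via {L|R} + simplicity:
edge 1 of 14 (BLUE): { 0 | ∅ } gives 1
edge 2 of 14 (BLUE): { 0; 1 | ∅ } gives 2
edge 3 of 14 (RED): { 0; 1 | 2 } gives 3/2
edge 4 of 14 (RED): { 0; 1 | 3/2; 2 } gives 5/4
edge 5 of 14 (RED): { 0; 1 | 5/4; 3/2; 2 } gives 9/8
edge 6 of 14 (BLUE): { 0; 1; 9/8 | 5/4; 3/2; 2 } gives 19/16
edge 7 of 14 (BLUE): { 0; 1; 9/8; 19/16 | 5/4; 3/2; 2 } gives 39/32
edge 8 of 14 (BLUE): { 0; 1; 9/8; 19/16; 39/32 | 5/4; 3/2; 2 } gives 79/64
edge 9 of 14 (RED): { 0; 1; 9/8; 19/16; 39/32 | 79/64; 5/4; 3/2; 2 } gives 157/128
edge 10 of 14 (RED): { 0; 1; 9/8; 19/16; 39/32 | 157/128; 79/64; 5/4; 3/2; 2 } gives 313/256
edge 11 of 14 (RED): { 0; 1; 9/8; 19/16; 39/32 | 313/256; 157/128; 79/64; 5/4; 3/2; 2 } gives 625/512
edge 12 of 14 (BLUE): { 0; 1; 9/8; 19/16; 39/32; 625/512 | 313/256; 157/128; 79/64; 5/4; 3/2; 2 } gives 1251/1024
edge 13 of 14 (RED): { 0; 1; 9/8; 19/16; 39/32; 625/512 | 1251/1024; 313/256; 157/128; 79/64; 5/4; 3/2; 2 } gives 2501/2048
edge 14 of 14 (BLUE): { 0; 1; 9/8; 19/16; 39/32; 625/512; 2501/2048 | 1251/1024; 313/256; 157/128; 79/64; 5/4; 3/2; 2 } gives 5003/4096

5003/4096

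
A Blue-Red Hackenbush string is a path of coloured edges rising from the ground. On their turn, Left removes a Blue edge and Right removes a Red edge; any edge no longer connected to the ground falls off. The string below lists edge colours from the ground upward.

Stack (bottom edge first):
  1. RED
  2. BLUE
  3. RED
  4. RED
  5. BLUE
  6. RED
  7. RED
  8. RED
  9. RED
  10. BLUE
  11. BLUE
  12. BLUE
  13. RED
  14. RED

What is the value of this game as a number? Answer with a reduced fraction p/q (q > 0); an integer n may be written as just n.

-7111/8192

1 of 14 · R · max L −∞ · min R 0 => -1
2 of 14 · RB · max L -1 · min R 0 => -1/2
3 of 14 · RBR · max L -1 · min R -1/2 => -3/4
4 of 14 · RBRR · max L -1 · min R -3/4 => -7/8
5 of 14 · RBRRB · max L -7/8 · min R -3/4 => -13/16
6 of 14 · RBRRBR · max L -7/8 · min R -13/16 => -27/32
7 of 14 · RBRRBRR · max L -7/8 · min R -27/32 => -55/64
8 of 14 · RBRRBRRR · max L -7/8 · min R -55/64 => -111/128
9 of 14 · RBRRBRRRR · max L -7/8 · min R -111/128 => -223/256
10 of 14 · RBRRBRRRRB · max L -223/256 · min R -111/128 => -445/512
11 of 14 · RBRRBRRRRBB · max L -445/512 · min R -111/128 => -889/1024
12 of 14 · RBRRBRRRRBBB · max L -889/1024 · min R -111/128 => -1777/2048
13 of 14 · RBRRBRRRRBBBR · max L -889/1024 · min R -1777/2048 => -3555/4096
14 of 14 · RBRRBRRRRBBBRR · max L -889/1024 · min R -3555/4096 => -7111/8192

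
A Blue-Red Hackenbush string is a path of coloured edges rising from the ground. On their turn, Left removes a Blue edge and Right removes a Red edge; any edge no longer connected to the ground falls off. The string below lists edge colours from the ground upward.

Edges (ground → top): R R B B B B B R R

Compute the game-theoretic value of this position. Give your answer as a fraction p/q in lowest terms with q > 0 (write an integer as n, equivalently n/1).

Recurse on prefixes of the 9-edge string R R B B B B B R R:
v_1 [R]  L=[∅]  R=[0]  = -1
v_2 [RR]  L=[∅]  R=[-1 0]  = -2
v_3 [RRB]  L=[-2]  R=[-1 0]  = -3/2
v_4 [RRBB]  L=[-2 -3/2]  R=[-1 0]  = -5/4
v_5 [RRBBB]  L=[-2 -3/2 -5/4]  R=[-1 0]  = -9/8
v_6 [RRBBBB]  L=[-2 -3/2 -5/4 -9/8]  R=[-1 0]  = -17/16
v_7 [RRBBBBB]  L=[-2 -3/2 -5/4 -9/8 -17/16]  R=[-1 0]  = -33/32
v_8 [RRBBBBBR]  L=[-2 -3/2 -5/4 -9/8 -17/16]  R=[-33/32 -1 0]  = -67/64
v_9 [RRBBBBBRR]  L=[-2 -3/2 -5/4 -9/8 -17/16]  R=[-67/64 -33/32 -1 0]  = -135/128

-135/128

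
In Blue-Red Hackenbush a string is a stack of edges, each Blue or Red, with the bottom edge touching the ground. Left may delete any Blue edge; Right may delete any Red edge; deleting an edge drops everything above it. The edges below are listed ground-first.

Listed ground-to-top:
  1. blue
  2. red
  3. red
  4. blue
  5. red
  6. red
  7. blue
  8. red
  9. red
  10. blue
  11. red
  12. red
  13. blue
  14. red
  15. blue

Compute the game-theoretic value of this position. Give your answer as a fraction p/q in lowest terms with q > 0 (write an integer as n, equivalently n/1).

4683/16384

b: Left { 0 }, Right { ∅ } — simplest 1
br: Left { 0 }, Right { 1 } — simplest 1/2
brr: Left { 0 }, Right { 1/2; 1 } — simplest 1/4
brrb: Left { 0; 1/4 }, Right { 1/2; 1 } — simplest 3/8
brrbr: Left { 0; 1/4 }, Right { 3/8; 1/2; 1 } — simplest 5/16
brrbrr: Left { 0; 1/4 }, Right { 5/16; 3/8; 1/2; 1 } — simplest 9/32
brrbrrb: Left { 0; 1/4; 9/32 }, Right { 5/16; 3/8; 1/2; 1 } — simplest 19/64
brrbrrbr: Left { 0; 1/4; 9/32 }, Right { 19/64; 5/16; 3/8; 1/2; 1 } — simplest 37/128
brrbrrbrr: Left { 0; 1/4; 9/32 }, Right { 37/128; 19/64; 5/16; 3/8; 1/2; 1 } — simplest 73/256
brrbrrbrrb: Left { 0; 1/4; 9/32; 73/256 }, Right { 37/128; 19/64; 5/16; 3/8; 1/2; 1 } — simplest 147/512
brrbrrbrrbr: Left { 0; 1/4; 9/32; 73/256 }, Right { 147/512; 37/128; 19/64; 5/16; 3/8; 1/2; 1 } — simplest 293/1024
brrbrrbrrbrr: Left { 0; 1/4; 9/32; 73/256 }, Right { 293/1024; 147/512; 37/128; 19/64; 5/16; 3/8; 1/2; 1 } — simplest 585/2048
brrbrrbrrbrrb: Left { 0; 1/4; 9/32; 73/256; 585/2048 }, Right { 293/1024; 147/512; 37/128; 19/64; 5/16; 3/8; 1/2; 1 } — simplest 1171/4096
brrbrrbrrbrrbr: Left { 0; 1/4; 9/32; 73/256; 585/2048 }, Right { 1171/4096; 293/1024; 147/512; 37/128; 19/64; 5/16; 3/8; 1/2; 1 } — simplest 2341/8192
brrbrrbrrbrrbrb: Left { 0; 1/4; 9/32; 73/256; 585/2048; 2341/8192 }, Right { 1171/4096; 293/1024; 147/512; 37/128; 19/64; 5/16; 3/8; 1/2; 1 } — simplest 4683/16384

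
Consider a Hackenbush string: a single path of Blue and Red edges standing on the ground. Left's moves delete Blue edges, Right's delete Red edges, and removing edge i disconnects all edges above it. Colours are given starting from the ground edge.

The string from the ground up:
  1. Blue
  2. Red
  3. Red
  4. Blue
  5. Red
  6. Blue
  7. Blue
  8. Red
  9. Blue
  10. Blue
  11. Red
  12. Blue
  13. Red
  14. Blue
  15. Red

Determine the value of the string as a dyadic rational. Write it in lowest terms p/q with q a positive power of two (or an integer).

5845/16384

Prefix values for Blue Red Red Blue Red Blue Blue Red Blue Blue Red Blue Red Blue Red via {L|R} + simplicity:
step 1: add Blue to get B; options L={ 0 } R={ · } gives 1
step 2: add Red to get BR; options L={ 0 } R={ 1 } gives 1/2
step 3: add Red to get BRR; options L={ 0 } R={ 1/2, 1 } gives 1/4
step 4: add Blue to get BRRB; options L={ 0, 1/4 } R={ 1/2, 1 } gives 3/8
step 5: add Red to get BRRBR; options L={ 0, 1/4 } R={ 3/8, 1/2, 1 } gives 5/16
step 6: add Blue to get BRRBRB; options L={ 0, 1/4, 5/16 } R={ 3/8, 1/2, 1 } gives 11/32
step 7: add Blue to get BRRBRBB; options L={ 0, 1/4, 5/16, 11/32 } R={ 3/8, 1/2, 1 } gives 23/64
step 8: add Red to get BRRBRBBR; options L={ 0, 1/4, 5/16, 11/32 } R={ 23/64, 3/8, 1/2, 1 } gives 45/128
step 9: add Blue to get BRRBRBBRB; options L={ 0, 1/4, 5/16, 11/32, 45/128 } R={ 23/64, 3/8, 1/2, 1 } gives 91/256
step 10: add Blue to get BRRBRBBRBB; options L={ 0, 1/4, 5/16, 11/32, 45/128, 91/256 } R={ 23/64, 3/8, 1/2, 1 } gives 183/512
step 11: add Red to get BRRBRBBRBBR; options L={ 0, 1/4, 5/16, 11/32, 45/128, 91/256 } R={ 183/512, 23/64, 3/8, 1/2, 1 } gives 365/1024
step 12: add Blue to get BRRBRBBRBBRB; options L={ 0, 1/4, 5/16, 11/32, 45/128, 91/256, 365/1024 } R={ 183/512, 23/64, 3/8, 1/2, 1 } gives 731/2048
step 13: add Red to get BRRBRBBRBBRBR; options L={ 0, 1/4, 5/16, 11/32, 45/128, 91/256, 365/1024 } R={ 731/2048, 183/512, 23/64, 3/8, 1/2, 1 } gives 1461/4096
step 14: add Blue to get BRRBRBBRBBRBRB; options L={ 0, 1/4, 5/16, 11/32, 45/128, 91/256, 365/1024, 1461/4096 } R={ 731/2048, 183/512, 23/64, 3/8, 1/2, 1 } gives 2923/8192
step 15: add Red to get BRRBRBBRBBRBRBR; options L={ 0, 1/4, 5/16, 11/32, 45/128, 91/256, 365/1024, 1461/4096 } R={ 2923/8192, 731/2048, 183/512, 23/64, 3/8, 1/2, 1 } gives 5845/16384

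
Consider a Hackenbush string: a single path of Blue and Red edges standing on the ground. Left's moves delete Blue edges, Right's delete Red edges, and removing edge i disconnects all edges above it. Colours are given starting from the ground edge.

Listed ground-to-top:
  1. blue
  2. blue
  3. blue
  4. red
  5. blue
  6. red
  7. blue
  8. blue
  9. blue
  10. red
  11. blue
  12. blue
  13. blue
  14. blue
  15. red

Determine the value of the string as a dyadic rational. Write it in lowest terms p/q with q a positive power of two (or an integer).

Build g(s[:k]) for k = 1..15, string s = blue blue blue red blue red blue blue blue red blue blue blue blue red.
1 of 15 · b · max L 0 · min R +∞ => 1
2 of 15 · bb · max L 1 · min R +∞ => 2
3 of 15 · bbb · max L 2 · min R +∞ => 3
4 of 15 · bbbr · max L 2 · min R 3 => 5/2
5 of 15 · bbbrb · max L 5/2 · min R 3 => 11/4
6 of 15 · bbbrbr · max L 5/2 · min R 11/4 => 21/8
7 of 15 · bbbrbrb · max L 21/8 · min R 11/4 => 43/16
8 of 15 · bbbrbrbb · max L 43/16 · min R 11/4 => 87/32
9 of 15 · bbbrbrbbb · max L 87/32 · min R 11/4 => 175/64
10 of 15 · bbbrbrbbbr · max L 87/32 · min R 175/64 => 349/128
11 of 15 · bbbrbrbbbrb · max L 349/128 · min R 175/64 => 699/256
12 of 15 · bbbrbrbbbrbb · max L 699/256 · min R 175/64 => 1399/512
13 of 15 · bbbrbrbbbrbbb · max L 1399/512 · min R 175/64 => 2799/1024
14 of 15 · bbbrbrbbbrbbbb · max L 2799/1024 · min R 175/64 => 5599/2048
15 of 15 · bbbrbrbbbrbbbbr · max L 2799/1024 · min R 5599/2048 => 11197/4096

11197/4096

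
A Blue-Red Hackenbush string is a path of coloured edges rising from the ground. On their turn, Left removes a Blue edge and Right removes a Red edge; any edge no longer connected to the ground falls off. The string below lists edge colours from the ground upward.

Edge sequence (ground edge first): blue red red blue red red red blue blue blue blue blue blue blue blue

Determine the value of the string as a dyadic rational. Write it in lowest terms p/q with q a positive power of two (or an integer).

4607/16384

edge 1 of 15 (blue): { 0 |  } — 1
edge 2 of 15 (red): { 0 | 1 } — 1/2
edge 3 of 15 (red): { 0 | 1/2 1 } — 1/4
edge 4 of 15 (blue): { 0 1/4 | 1/2 1 } — 3/8
edge 5 of 15 (red): { 0 1/4 | 3/8 1/2 1 } — 5/16
edge 6 of 15 (red): { 0 1/4 | 5/16 3/8 1/2 1 } — 9/32
edge 7 of 15 (red): { 0 1/4 | 9/32 5/16 3/8 1/2 1 } — 17/64
edge 8 of 15 (blue): { 0 1/4 17/64 | 9/32 5/16 3/8 1/2 1 } — 35/128
edge 9 of 15 (blue): { 0 1/4 17/64 35/128 | 9/32 5/16 3/8 1/2 1 } — 71/256
edge 10 of 15 (blue): { 0 1/4 17/64 35/128 71/256 | 9/32 5/16 3/8 1/2 1 } — 143/512
edge 11 of 15 (blue): { 0 1/4 17/64 35/128 71/256 143/512 | 9/32 5/16 3/8 1/2 1 } — 287/1024
edge 12 of 15 (blue): { 0 1/4 17/64 35/128 71/256 143/512 287/1024 | 9/32 5/16 3/8 1/2 1 } — 575/2048
edge 13 of 15 (blue): { 0 1/4 17/64 35/128 71/256 143/512 287/1024 575/2048 | 9/32 5/16 3/8 1/2 1 } — 1151/4096
edge 14 of 15 (blue): { 0 1/4 17/64 35/128 71/256 143/512 287/1024 575/2048 1151/4096 | 9/32 5/16 3/8 1/2 1 } — 2303/8192
edge 15 of 15 (blue): { 0 1/4 17/64 35/128 71/256 143/512 287/1024 575/2048 1151/4096 2303/8192 | 9/32 5/16 3/8 1/2 1 } — 4607/16384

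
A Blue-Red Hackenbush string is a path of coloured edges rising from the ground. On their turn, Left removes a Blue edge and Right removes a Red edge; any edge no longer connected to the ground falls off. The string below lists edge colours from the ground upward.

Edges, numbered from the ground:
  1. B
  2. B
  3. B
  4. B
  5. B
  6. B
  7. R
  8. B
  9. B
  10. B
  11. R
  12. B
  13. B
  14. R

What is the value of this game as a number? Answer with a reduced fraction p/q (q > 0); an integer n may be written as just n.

Build v(s[:k]) for k = 1..14, string s = B B B B B B R B B B R B B R.
1 of 14 · B · max L 0 · min R +∞ → 1
2 of 14 · BB · max L 1 · min R +∞ → 2
3 of 14 · BBB · max L 2 · min R +∞ → 3
4 of 14 · BBBB · max L 3 · min R +∞ → 4
5 of 14 · BBBBB · max L 4 · min R +∞ → 5
6 of 14 · BBBBBB · max L 5 · min R +∞ → 6
7 of 14 · BBBBBBR · max L 5 · min R 6 → 11/2
8 of 14 · BBBBBBRB · max L 11/2 · min R 6 → 23/4
9 of 14 · BBBBBBRBB · max L 23/4 · min R 6 → 47/8
10 of 14 · BBBBBBRBBB · max L 47/8 · min R 6 → 95/16
11 of 14 · BBBBBBRBBBR · max L 47/8 · min R 95/16 → 189/32
12 of 14 · BBBBBBRBBBRB · max L 189/32 · min R 95/16 → 379/64
13 of 14 · BBBBBBRBBBRBB · max L 379/64 · min R 95/16 → 759/128
14 of 14 · BBBBBBRBBBRBBR · max L 379/64 · min R 759/128 → 1517/256

1517/256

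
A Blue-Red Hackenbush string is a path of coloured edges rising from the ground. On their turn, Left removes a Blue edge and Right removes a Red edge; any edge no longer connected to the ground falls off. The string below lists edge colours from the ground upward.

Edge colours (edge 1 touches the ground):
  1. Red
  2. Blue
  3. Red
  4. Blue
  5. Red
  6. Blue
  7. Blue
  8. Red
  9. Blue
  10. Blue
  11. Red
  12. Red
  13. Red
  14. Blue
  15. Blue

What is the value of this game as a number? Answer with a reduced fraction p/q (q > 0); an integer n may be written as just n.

Prefix values for Red Blue Red Blue Red Blue Blue Red Blue Blue Red Red Red Blue Blue via {L|R} + simplicity:
edge 1 of 15 (Red): { — | 0 } gives -1
edge 2 of 15 (Blue): { -1 | 0 } gives -1/2
edge 3 of 15 (Red): { -1 | -1/2, 0 } gives -3/4
edge 4 of 15 (Blue): { -1, -3/4 | -1/2, 0 } gives -5/8
edge 5 of 15 (Red): { -1, -3/4 | -5/8, -1/2, 0 } gives -11/16
edge 6 of 15 (Blue): { -1, -3/4, -11/16 | -5/8, -1/2, 0 } gives -21/32
edge 7 of 15 (Blue): { -1, -3/4, -11/16, -21/32 | -5/8, -1/2, 0 } gives -41/64
edge 8 of 15 (Red): { -1, -3/4, -11/16, -21/32 | -41/64, -5/8, -1/2, 0 } gives -83/128
edge 9 of 15 (Blue): { -1, -3/4, -11/16, -21/32, -83/128 | -41/64, -5/8, -1/2, 0 } gives -165/256
edge 10 of 15 (Blue): { -1, -3/4, -11/16, -21/32, -83/128, -165/256 | -41/64, -5/8, -1/2, 0 } gives -329/512
edge 11 of 15 (Red): { -1, -3/4, -11/16, -21/32, -83/128, -165/256 | -329/512, -41/64, -5/8, -1/2, 0 } gives -659/1024
edge 12 of 15 (Red): { -1, -3/4, -11/16, -21/32, -83/128, -165/256 | -659/1024, -329/512, -41/64, -5/8, -1/2, 0 } gives -1319/2048
edge 13 of 15 (Red): { -1, -3/4, -11/16, -21/32, -83/128, -165/256 | -1319/2048, -659/1024, -329/512, -41/64, -5/8, -1/2, 0 } gives -2639/4096
edge 14 of 15 (Blue): { -1, -3/4, -11/16, -21/32, -83/128, -165/256, -2639/4096 | -1319/2048, -659/1024, -329/512, -41/64, -5/8, -1/2, 0 } gives -5277/8192
edge 15 of 15 (Blue): { -1, -3/4, -11/16, -21/32, -83/128, -165/256, -2639/4096, -5277/8192 | -1319/2048, -659/1024, -329/512, -41/64, -5/8, -1/2, 0 } gives -10553/16384

-10553/16384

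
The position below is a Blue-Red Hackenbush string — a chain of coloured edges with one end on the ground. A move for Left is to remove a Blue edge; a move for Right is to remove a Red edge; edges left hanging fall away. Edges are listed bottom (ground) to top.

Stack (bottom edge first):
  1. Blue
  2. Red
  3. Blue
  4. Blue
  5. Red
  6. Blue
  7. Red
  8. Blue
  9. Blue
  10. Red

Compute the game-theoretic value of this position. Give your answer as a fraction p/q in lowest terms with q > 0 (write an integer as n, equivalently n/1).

429/512

Recurse on prefixes of the 10-edge string Blue Red Blue Blue Red Blue Red Blue Blue Red:
1 of 10 · B · max L 0 · min R +∞ = 1
2 of 10 · BR · max L 0 · min R 1 = 1/2
3 of 10 · BRB · max L 1/2 · min R 1 = 3/4
4 of 10 · BRBB · max L 3/4 · min R 1 = 7/8
5 of 10 · BRBBR · max L 3/4 · min R 7/8 = 13/16
6 of 10 · BRBBRB · max L 13/16 · min R 7/8 = 27/32
7 of 10 · BRBBRBR · max L 13/16 · min R 27/32 = 53/64
8 of 10 · BRBBRBRB · max L 53/64 · min R 27/32 = 107/128
9 of 10 · BRBBRBRBB · max L 107/128 · min R 27/32 = 215/256
10 of 10 · BRBBRBRBBR · max L 107/128 · min R 215/256 = 429/512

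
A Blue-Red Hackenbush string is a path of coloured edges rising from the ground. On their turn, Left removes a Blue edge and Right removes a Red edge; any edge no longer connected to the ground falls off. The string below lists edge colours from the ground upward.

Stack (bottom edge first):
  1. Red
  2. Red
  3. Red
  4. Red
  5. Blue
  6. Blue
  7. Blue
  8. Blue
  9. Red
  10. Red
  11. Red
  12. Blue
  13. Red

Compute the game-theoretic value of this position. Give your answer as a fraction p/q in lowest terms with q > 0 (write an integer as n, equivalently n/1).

-1595/512

Build value(s[:k]) for k = 1..13, string s = Red Red Red Red Blue Blue Blue Blue Red Red Red Blue Red.
1 of 13 · R · max L −∞ · min R 0 => -1
2 of 13 · RR · max L −∞ · min R -1 => -2
3 of 13 · RRR · max L −∞ · min R -2 => -3
4 of 13 · RRRR · max L −∞ · min R -3 => -4
5 of 13 · RRRRB · max L -4 · min R -3 => -7/2
6 of 13 · RRRRBB · max L -7/2 · min R -3 => -13/4
7 of 13 · RRRRBBB · max L -13/4 · min R -3 => -25/8
8 of 13 · RRRRBBBB · max L -25/8 · min R -3 => -49/16
9 of 13 · RRRRBBBBR · max L -25/8 · min R -49/16 => -99/32
10 of 13 · RRRRBBBBRR · max L -25/8 · min R -99/32 => -199/64
11 of 13 · RRRRBBBBRRR · max L -25/8 · min R -199/64 => -399/128
12 of 13 · RRRRBBBBRRRB · max L -399/128 · min R -199/64 => -797/256
13 of 13 · RRRRBBBBRRRBR · max L -399/128 · min R -797/256 => -1595/512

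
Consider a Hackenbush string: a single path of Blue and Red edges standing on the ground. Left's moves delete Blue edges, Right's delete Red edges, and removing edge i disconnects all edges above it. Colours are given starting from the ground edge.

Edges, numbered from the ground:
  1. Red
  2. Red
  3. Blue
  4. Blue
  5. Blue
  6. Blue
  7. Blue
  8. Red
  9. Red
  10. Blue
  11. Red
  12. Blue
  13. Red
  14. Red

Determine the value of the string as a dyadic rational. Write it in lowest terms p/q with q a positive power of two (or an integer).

-4311/4096

G(R) = { ∅ | 0 } ⇒ -1
G(RR) = { ∅ | -1; 0 } ⇒ -2
G(RRB) = { -2 | -1; 0 } ⇒ -3/2
G(RRBB) = { -2; -3/2 | -1; 0 } ⇒ -5/4
G(RRBBB) = { -2; -3/2; -5/4 | -1; 0 } ⇒ -9/8
G(RRBBBB) = { -2; -3/2; -5/4; -9/8 | -1; 0 } ⇒ -17/16
G(RRBBBBB) = { -2; -3/2; -5/4; -9/8; -17/16 | -1; 0 } ⇒ -33/32
G(RRBBBBBR) = { -2; -3/2; -5/4; -9/8; -17/16 | -33/32; -1; 0 } ⇒ -67/64
G(RRBBBBBRR) = { -2; -3/2; -5/4; -9/8; -17/16 | -67/64; -33/32; -1; 0 } ⇒ -135/128
G(RRBBBBBRRB) = { -2; -3/2; -5/4; -9/8; -17/16; -135/128 | -67/64; -33/32; -1; 0 } ⇒ -269/256
G(RRBBBBBRRBR) = { -2; -3/2; -5/4; -9/8; -17/16; -135/128 | -269/256; -67/64; -33/32; -1; 0 } ⇒ -539/512
G(RRBBBBBRRBRB) = { -2; -3/2; -5/4; -9/8; -17/16; -135/128; -539/512 | -269/256; -67/64; -33/32; -1; 0 } ⇒ -1077/1024
G(RRBBBBBRRBRBR) = { -2; -3/2; -5/4; -9/8; -17/16; -135/128; -539/512 | -1077/1024; -269/256; -67/64; -33/32; -1; 0 } ⇒ -2155/2048
G(RRBBBBBRRBRBRR) = { -2; -3/2; -5/4; -9/8; -17/16; -135/128; -539/512 | -2155/2048; -1077/1024; -269/256; -67/64; -33/32; -1; 0 } ⇒ -4311/4096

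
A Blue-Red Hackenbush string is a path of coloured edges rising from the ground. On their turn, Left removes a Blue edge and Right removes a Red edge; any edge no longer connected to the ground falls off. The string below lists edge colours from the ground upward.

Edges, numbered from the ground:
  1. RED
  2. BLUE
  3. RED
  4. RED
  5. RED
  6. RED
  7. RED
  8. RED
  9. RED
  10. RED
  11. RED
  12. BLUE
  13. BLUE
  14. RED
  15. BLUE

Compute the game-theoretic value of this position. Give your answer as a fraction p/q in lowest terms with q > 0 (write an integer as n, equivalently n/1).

-16357/16384

Prefix values for RED BLUE RED RED RED RED RED RED RED RED RED BLUE BLUE RED BLUE via {L|R} + simplicity:
step 1: add RED to get R; options L={ · } R={ 0 } ⇒ -1
step 2: add BLUE to get RB; options L={ -1 } R={ 0 } ⇒ -1/2
step 3: add RED to get RBR; options L={ -1 } R={ -1/2; 0 } ⇒ -3/4
step 4: add RED to get RBRR; options L={ -1 } R={ -3/4; -1/2; 0 } ⇒ -7/8
step 5: add RED to get RBRRR; options L={ -1 } R={ -7/8; -3/4; -1/2; 0 } ⇒ -15/16
step 6: add RED to get RBRRRR; options L={ -1 } R={ -15/16; -7/8; -3/4; -1/2; 0 } ⇒ -31/32
step 7: add RED to get RBRRRRR; options L={ -1 } R={ -31/32; -15/16; -7/8; -3/4; -1/2; 0 } ⇒ -63/64
step 8: add RED to get RBRRRRRR; options L={ -1 } R={ -63/64; -31/32; -15/16; -7/8; -3/4; -1/2; 0 } ⇒ -127/128
step 9: add RED to get RBRRRRRRR; options L={ -1 } R={ -127/128; -63/64; -31/32; -15/16; -7/8; -3/4; -1/2; 0 } ⇒ -255/256
step 10: add RED to get RBRRRRRRRR; options L={ -1 } R={ -255/256; -127/128; -63/64; -31/32; -15/16; -7/8; -3/4; -1/2; 0 } ⇒ -511/512
step 11: add RED to get RBRRRRRRRRR; options L={ -1 } R={ -511/512; -255/256; -127/128; -63/64; -31/32; -15/16; -7/8; -3/4; -1/2; 0 } ⇒ -1023/1024
step 12: add BLUE to get RBRRRRRRRRRB; options L={ -1; -1023/1024 } R={ -511/512; -255/256; -127/128; -63/64; -31/32; -15/16; -7/8; -3/4; -1/2; 0 } ⇒ -2045/2048
step 13: add BLUE to get RBRRRRRRRRRBB; options L={ -1; -1023/1024; -2045/2048 } R={ -511/512; -255/256; -127/128; -63/64; -31/32; -15/16; -7/8; -3/4; -1/2; 0 } ⇒ -4089/4096
step 14: add RED to get RBRRRRRRRRRBBR; options L={ -1; -1023/1024; -2045/2048 } R={ -4089/4096; -511/512; -255/256; -127/128; -63/64; -31/32; -15/16; -7/8; -3/4; -1/2; 0 } ⇒ -8179/8192
step 15: add BLUE to get RBRRRRRRRRRBBRB; options L={ -1; -1023/1024; -2045/2048; -8179/8192 } R={ -4089/4096; -511/512; -255/256; -127/128; -63/64; -31/32; -15/16; -7/8; -3/4; -1/2; 0 } ⇒ -16357/16384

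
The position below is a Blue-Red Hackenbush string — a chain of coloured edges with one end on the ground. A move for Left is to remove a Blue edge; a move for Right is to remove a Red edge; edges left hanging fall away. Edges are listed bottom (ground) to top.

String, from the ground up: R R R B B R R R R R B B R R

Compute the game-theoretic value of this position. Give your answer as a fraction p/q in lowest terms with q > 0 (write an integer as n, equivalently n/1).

-5095/2048

Recurse on prefixes of the 14-edge string R R R B B R R R R R B B R R:
1 of 14 · R · max L −∞ · min R 0 ⇒ -1
2 of 14 · RR · max L −∞ · min R -1 ⇒ -2
3 of 14 · RRR · max L −∞ · min R -2 ⇒ -3
4 of 14 · RRRB · max L -3 · min R -2 ⇒ -5/2
5 of 14 · RRRBB · max L -5/2 · min R -2 ⇒ -9/4
6 of 14 · RRRBBR · max L -5/2 · min R -9/4 ⇒ -19/8
7 of 14 · RRRBBRR · max L -5/2 · min R -19/8 ⇒ -39/16
8 of 14 · RRRBBRRR · max L -5/2 · min R -39/16 ⇒ -79/32
9 of 14 · RRRBBRRRR · max L -5/2 · min R -79/32 ⇒ -159/64
10 of 14 · RRRBBRRRRR · max L -5/2 · min R -159/64 ⇒ -319/128
11 of 14 · RRRBBRRRRRB · max L -319/128 · min R -159/64 ⇒ -637/256
12 of 14 · RRRBBRRRRRBB · max L -637/256 · min R -159/64 ⇒ -1273/512
13 of 14 · RRRBBRRRRRBBR · max L -637/256 · min R -1273/512 ⇒ -2547/1024
14 of 14 · RRRBBRRRRRBBRR · max L -637/256 · min R -2547/1024 ⇒ -5095/2048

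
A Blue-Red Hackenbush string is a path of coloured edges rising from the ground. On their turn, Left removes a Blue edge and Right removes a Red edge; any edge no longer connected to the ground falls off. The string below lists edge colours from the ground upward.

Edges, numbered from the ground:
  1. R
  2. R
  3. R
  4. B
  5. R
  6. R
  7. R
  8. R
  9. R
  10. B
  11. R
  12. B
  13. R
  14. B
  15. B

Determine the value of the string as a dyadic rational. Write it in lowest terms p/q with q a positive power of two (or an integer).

-12201/4096

edge 1 of 15 (R): { — | 0 } ⇒ -1
edge 2 of 15 (R): { — | -1 0 } ⇒ -2
edge 3 of 15 (R): { — | -2 -1 0 } ⇒ -3
edge 4 of 15 (B): { -3 | -2 -1 0 } ⇒ -5/2
edge 5 of 15 (R): { -3 | -5/2 -2 -1 0 } ⇒ -11/4
edge 6 of 15 (R): { -3 | -11/4 -5/2 -2 -1 0 } ⇒ -23/8
edge 7 of 15 (R): { -3 | -23/8 -11/4 -5/2 -2 -1 0 } ⇒ -47/16
edge 8 of 15 (R): { -3 | -47/16 -23/8 -11/4 -5/2 -2 -1 0 } ⇒ -95/32
edge 9 of 15 (R): { -3 | -95/32 -47/16 -23/8 -11/4 -5/2 -2 -1 0 } ⇒ -191/64
edge 10 of 15 (B): { -3 -191/64 | -95/32 -47/16 -23/8 -11/4 -5/2 -2 -1 0 } ⇒ -381/128
edge 11 of 15 (R): { -3 -191/64 | -381/128 -95/32 -47/16 -23/8 -11/4 -5/2 -2 -1 0 } ⇒ -763/256
edge 12 of 15 (B): { -3 -191/64 -763/256 | -381/128 -95/32 -47/16 -23/8 -11/4 -5/2 -2 -1 0 } ⇒ -1525/512
edge 13 of 15 (R): { -3 -191/64 -763/256 | -1525/512 -381/128 -95/32 -47/16 -23/8 -11/4 -5/2 -2 -1 0 } ⇒ -3051/1024
edge 14 of 15 (B): { -3 -191/64 -763/256 -3051/1024 | -1525/512 -381/128 -95/32 -47/16 -23/8 -11/4 -5/2 -2 -1 0 } ⇒ -6101/2048
edge 15 of 15 (B): { -3 -191/64 -763/256 -3051/1024 -6101/2048 | -1525/512 -381/128 -95/32 -47/16 -23/8 -11/4 -5/2 -2 -1 0 } ⇒ -12201/4096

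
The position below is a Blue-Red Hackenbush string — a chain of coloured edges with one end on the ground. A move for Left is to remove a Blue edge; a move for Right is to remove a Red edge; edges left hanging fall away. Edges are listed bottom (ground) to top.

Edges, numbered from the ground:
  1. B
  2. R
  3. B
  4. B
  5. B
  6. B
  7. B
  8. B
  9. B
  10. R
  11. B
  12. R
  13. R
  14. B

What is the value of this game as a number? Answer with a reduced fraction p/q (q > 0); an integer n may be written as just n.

Recurse on prefixes of the 14-edge string B R B B B B B B B R B R R B:
step 1: add B to get B; options L={ 0 } R={ none } -> 1
step 2: add R to get BR; options L={ 0 } R={ 1 } -> 1/2
step 3: add B to get BRB; options L={ 0,1/2 } R={ 1 } -> 3/4
step 4: add B to get BRBB; options L={ 0,1/2,3/4 } R={ 1 } -> 7/8
step 5: add B to get BRBBB; options L={ 0,1/2,3/4,7/8 } R={ 1 } -> 15/16
step 6: add B to get BRBBBB; options L={ 0,1/2,3/4,7/8,15/16 } R={ 1 } -> 31/32
step 7: add B to get BRBBBBB; options L={ 0,1/2,3/4,7/8,15/16,31/32 } R={ 1 } -> 63/64
step 8: add B to get BRBBBBBB; options L={ 0,1/2,3/4,7/8,15/16,31/32,63/64 } R={ 1 } -> 127/128
step 9: add B to get BRBBBBBBB; options L={ 0,1/2,3/4,7/8,15/16,31/32,63/64,127/128 } R={ 1 } -> 255/256
step 10: add R to get BRBBBBBBBR; options L={ 0,1/2,3/4,7/8,15/16,31/32,63/64,127/128 } R={ 255/256,1 } -> 509/512
step 11: add B to get BRBBBBBBBRB; options L={ 0,1/2,3/4,7/8,15/16,31/32,63/64,127/128,509/512 } R={ 255/256,1 } -> 1019/1024
step 12: add R to get BRBBBBBBBRBR; options L={ 0,1/2,3/4,7/8,15/16,31/32,63/64,127/128,509/512 } R={ 1019/1024,255/256,1 } -> 2037/2048
step 13: add R to get BRBBBBBBBRBRR; options L={ 0,1/2,3/4,7/8,15/16,31/32,63/64,127/128,509/512 } R={ 2037/2048,1019/1024,255/256,1 } -> 4073/4096
step 14: add B to get BRBBBBBBBRBRRB; options L={ 0,1/2,3/4,7/8,15/16,31/32,63/64,127/128,509/512,4073/4096 } R={ 2037/2048,1019/1024,255/256,1 } -> 8147/8192

8147/8192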